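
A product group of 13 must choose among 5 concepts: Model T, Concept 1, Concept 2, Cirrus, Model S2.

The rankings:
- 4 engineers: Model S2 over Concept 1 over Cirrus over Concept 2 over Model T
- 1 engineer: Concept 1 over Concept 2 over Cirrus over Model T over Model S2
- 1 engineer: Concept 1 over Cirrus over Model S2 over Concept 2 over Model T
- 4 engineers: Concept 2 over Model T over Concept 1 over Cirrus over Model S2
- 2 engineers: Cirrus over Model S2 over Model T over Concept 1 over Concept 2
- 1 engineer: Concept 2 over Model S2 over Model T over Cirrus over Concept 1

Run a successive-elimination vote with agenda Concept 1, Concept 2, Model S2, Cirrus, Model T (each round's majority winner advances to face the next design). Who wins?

Round 1: Concept 1 vs Concept 2 — 8–5, Concept 1 advances.
Round 2: Concept 1 vs Model S2 — 6–7, Model S2 advances.
Round 3: Model S2 vs Cirrus — 5–8, Cirrus advances.
Round 4: Cirrus vs Model T — 8–5, Cirrus advances.
Cirrus survives the agenda.

Cirrus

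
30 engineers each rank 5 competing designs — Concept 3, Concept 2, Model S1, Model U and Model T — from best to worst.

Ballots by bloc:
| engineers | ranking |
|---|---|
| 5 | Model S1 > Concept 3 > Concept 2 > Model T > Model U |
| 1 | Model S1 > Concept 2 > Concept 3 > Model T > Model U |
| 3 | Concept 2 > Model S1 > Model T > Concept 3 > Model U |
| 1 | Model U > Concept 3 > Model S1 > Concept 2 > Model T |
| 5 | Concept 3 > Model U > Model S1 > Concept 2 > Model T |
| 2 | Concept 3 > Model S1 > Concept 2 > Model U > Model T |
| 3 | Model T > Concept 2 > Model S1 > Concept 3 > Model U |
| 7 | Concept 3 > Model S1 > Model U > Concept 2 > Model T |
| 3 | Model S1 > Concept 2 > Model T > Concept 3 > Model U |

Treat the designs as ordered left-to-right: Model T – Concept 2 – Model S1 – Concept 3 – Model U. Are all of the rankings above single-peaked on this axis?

Axis positions: Model T=1, Concept 2=2, Model S1=3, Concept 3=4, Model U=5.
Bloc 1 (peak Model S1 at position 3): ranking walks positions 3-4-2-1-5, expanding outward from the peak — single-peaked.
Bloc 2 (peak Model S1 at position 3): ranking walks positions 3-2-4-1-5, expanding outward from the peak — single-peaked.
Bloc 3 (peak Concept 2 at position 2): ranking walks positions 2-3-1-4-5, expanding outward from the peak — single-peaked.
Bloc 4 (peak Model U at position 5): ranking walks positions 5-4-3-2-1, expanding outward from the peak — single-peaked.
Bloc 5 (peak Concept 3 at position 4): ranking walks positions 4-5-3-2-1, expanding outward from the peak — single-peaked.
Bloc 6 (peak Concept 3 at position 4): ranking walks positions 4-3-2-5-1, expanding outward from the peak — single-peaked.
Bloc 7 (peak Model T at position 1): ranking walks positions 1-2-3-4-5, expanding outward from the peak — single-peaked.
Bloc 8 (peak Concept 3 at position 4): ranking walks positions 4-3-5-2-1, expanding outward from the peak — single-peaked.
Bloc 9 (peak Model S1 at position 3): ranking walks positions 3-2-1-4-5, expanding outward from the peak — single-peaked.
Every ranking is single-peaked on this axis.

yes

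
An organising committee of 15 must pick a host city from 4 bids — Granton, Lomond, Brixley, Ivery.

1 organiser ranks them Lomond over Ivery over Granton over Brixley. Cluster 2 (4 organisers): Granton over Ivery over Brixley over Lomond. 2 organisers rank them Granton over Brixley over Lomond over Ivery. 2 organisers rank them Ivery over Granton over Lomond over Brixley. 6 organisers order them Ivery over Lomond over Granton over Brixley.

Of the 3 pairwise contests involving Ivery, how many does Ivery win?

3

Ivery against each rival (15 organisers):
Ivery vs Granton: Ivery is ranked higher on 1+2+6 = 9 ballots, Granton on 6. Ivery wins 9–6.
Ivery vs Lomond: Ivery wins 12–3.
Ivery vs Brixley: Ivery preferred on 1+4+2+6 = 13 ballots; Ivery wins 13–2.
Ivery beats Granton, Lomond, Brixley — 3 pairwise wins.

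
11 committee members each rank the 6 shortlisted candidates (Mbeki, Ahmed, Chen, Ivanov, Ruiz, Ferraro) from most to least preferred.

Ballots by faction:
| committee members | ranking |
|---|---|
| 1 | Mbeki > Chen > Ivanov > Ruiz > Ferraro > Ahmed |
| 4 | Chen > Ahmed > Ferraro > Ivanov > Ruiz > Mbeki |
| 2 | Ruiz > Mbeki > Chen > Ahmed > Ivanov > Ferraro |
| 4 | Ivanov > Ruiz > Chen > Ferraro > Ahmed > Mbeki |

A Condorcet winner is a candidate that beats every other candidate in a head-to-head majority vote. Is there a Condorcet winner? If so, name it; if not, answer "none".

none

Head-to-head results (11 committee members):
Mbeki vs Ahmed: Ahmed wins 8–3.
Mbeki vs Chen: Chen wins 8–3.
Mbeki vs Ivanov: Ivanov, 8–3.
Mbeki–Ruiz: Ruiz 10–1.
Mbeki vs Ferraro: Ferraro, 8–3.
Ahmed vs Chen: Chen, 11–0.
Ahmed vs Ivanov: Ahmed, 6–5.
Ahmed–Ruiz: Ruiz 7–4.
Ahmed vs Ferraro: Ahmed wins 6–5.
Chen vs Ivanov: Chen wins 7–4.
Chen–Ruiz: Ruiz 6–5.
Chen–Ferraro: Chen 11–0.
Ivanov vs Ruiz: Ivanov wins 9–2.
Ivanov vs Ferraro: Ivanov, 7–4.
Ruiz vs Ferraro: Ruiz wins 7–4.
Each candidate drops at least one matchup (Mbeki loses to Ahmed; Ahmed loses to Chen; Chen loses to Ruiz; Ivanov loses to Ahmed; Ruiz loses to Ivanov; Ferraro loses to Ahmed); the cycle Ahmed > Ivanov > Ruiz > Ahmed rules out a Condorcet winner.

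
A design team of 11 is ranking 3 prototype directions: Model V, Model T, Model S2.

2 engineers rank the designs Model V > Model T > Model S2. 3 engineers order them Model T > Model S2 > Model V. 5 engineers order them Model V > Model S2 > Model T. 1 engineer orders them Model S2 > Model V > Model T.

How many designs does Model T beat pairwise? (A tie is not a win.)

0

Model T against each rival (11 engineers):
Model T vs Model V: Model T preferred on 3 ballots; Model V wins 8–3.
Model T vs Model S2: 2+3 = 5 for Model T, 6 for Model S2 — Model S2 by 6–5.
Model T beats no one; loses to Model V, Model S2 — 0 pairwise wins.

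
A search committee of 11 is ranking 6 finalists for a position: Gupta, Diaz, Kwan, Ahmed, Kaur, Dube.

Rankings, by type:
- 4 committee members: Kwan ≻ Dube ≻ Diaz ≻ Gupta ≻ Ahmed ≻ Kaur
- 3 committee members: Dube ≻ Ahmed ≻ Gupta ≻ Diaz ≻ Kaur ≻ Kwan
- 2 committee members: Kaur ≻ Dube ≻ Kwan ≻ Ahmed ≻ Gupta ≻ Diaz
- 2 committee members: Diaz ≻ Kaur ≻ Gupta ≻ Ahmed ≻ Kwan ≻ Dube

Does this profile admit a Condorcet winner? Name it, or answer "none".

none

Pairwise majorities:
Gupta vs Diaz: Gupta is ranked higher on 3+2 = 5 ballots, Diaz on 6. Diaz wins 6–5.
Gupta vs Kwan: 3+2 = 5 for Gupta, 6 for Kwan — Kwan by 6–5.
Gupta vs Ahmed: 6 to 5, Gupta.
Gupta vs Kaur: Gupta is ranked higher on 4+3 = 7 ballots, Kaur on 4. Gupta wins 7–4.
Gupta vs Dube: 2 for Gupta, 9 for Dube — Dube by 9–2.
Diaz vs Kwan: Diaz is ranked higher on 3+2 = 5 ballots, Kwan on 6. Kwan wins 6–5.
Diaz vs Ahmed: Diaz is ranked higher on 4+2 = 6 ballots, Ahmed on 5. Diaz wins 6–5.
Diaz vs Kaur: 4+3+2 = 9 for Diaz, 2 for Kaur — Diaz by 9–2.
Diaz vs Dube: 2 for Diaz, 9 for Dube — Dube by 9–2.
Kwan vs Ahmed: 4+2 = 6 for Kwan, 5 for Ahmed — Kwan by 6–5.
Kwan vs Kaur: 4 for Kwan, 7 for Kaur — Kaur by 7–4.
Kwan vs Dube: 4+2 = 6 for Kwan, 5 for Dube — Kwan by 6–5.
Ahmed vs Kaur: 4+3 = 7 for Ahmed, 4 for Kaur — Ahmed by 7–4.
Ahmed vs Dube: 2 for Ahmed, 9 for Dube — Dube by 9–2.
Kaur vs Dube: Kaur is ranked higher on 2+2 = 4 ballots, Dube on 7. Dube wins 7–4.
No candidate is unbeaten: Gupta loses to Diaz; Diaz loses to Kwan; Kwan loses to Kaur; Ahmed loses to Gupta; Kaur loses to Gupta; Dube loses to Kwan. In particular Gupta beats Kaur beats Kwan beats Gupta is a majority cycle — no Condorcet winner exists.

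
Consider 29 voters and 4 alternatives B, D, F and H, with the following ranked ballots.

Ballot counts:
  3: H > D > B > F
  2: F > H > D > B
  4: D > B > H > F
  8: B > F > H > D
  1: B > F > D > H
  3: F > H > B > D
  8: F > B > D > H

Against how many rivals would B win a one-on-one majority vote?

3

B against each rival (29 voters):
B vs D: B wins 20–9.
B vs F: B wins 16–13.
B vs H: B, 21–8.
B beats D, F, H — 3 pairwise wins.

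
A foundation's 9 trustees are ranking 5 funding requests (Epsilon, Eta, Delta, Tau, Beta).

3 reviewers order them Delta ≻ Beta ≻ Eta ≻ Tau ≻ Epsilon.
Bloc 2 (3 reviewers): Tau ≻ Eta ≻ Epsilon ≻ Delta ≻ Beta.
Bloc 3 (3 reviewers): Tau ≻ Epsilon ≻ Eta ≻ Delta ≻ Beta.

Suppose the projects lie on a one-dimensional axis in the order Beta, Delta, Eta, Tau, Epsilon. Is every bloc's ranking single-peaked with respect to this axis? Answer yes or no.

Axis positions: Beta=1, Delta=2, Eta=3, Tau=4, Epsilon=5.
Bloc 1 (peak Delta at position 2): ranking walks positions 2-1-3-4-5, expanding outward from the peak — single-peaked.
Bloc 2 (peak Tau at position 4): ranking walks positions 4-3-5-2-1, expanding outward from the peak — single-peaked.
Bloc 3 (peak Tau at position 4): ranking walks positions 4-5-3-2-1, expanding outward from the peak — single-peaked.
Every ranking is single-peaked on this axis.

yes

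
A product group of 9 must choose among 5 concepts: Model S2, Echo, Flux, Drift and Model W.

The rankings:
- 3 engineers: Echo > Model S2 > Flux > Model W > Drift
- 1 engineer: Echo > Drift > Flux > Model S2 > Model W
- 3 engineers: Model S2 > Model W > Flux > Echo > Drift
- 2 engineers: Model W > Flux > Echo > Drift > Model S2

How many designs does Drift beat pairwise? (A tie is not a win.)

Drift against each rival (9 engineers):
Drift–Model S2: Model S2 6–3.
Drift vs Echo: Drift is ranked higher on 0 ballots, Echo on 9. Echo wins 9–0.
Drift vs Flux: 1 for Drift, 8 for Flux — Flux by 8–1.
Drift vs Model W: Drift preferred on 1 ballot; Model W wins 8–1.
Drift beats no one; loses to Model S2, Echo, Flux, Model W — 0 pairwise wins.

0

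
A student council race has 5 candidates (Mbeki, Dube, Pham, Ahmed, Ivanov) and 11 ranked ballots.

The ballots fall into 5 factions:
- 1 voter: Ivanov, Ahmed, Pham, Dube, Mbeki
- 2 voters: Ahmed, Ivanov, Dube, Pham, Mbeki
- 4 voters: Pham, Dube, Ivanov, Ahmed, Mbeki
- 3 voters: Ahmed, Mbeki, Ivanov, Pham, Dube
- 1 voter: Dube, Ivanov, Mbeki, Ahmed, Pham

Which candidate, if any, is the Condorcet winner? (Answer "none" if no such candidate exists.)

Pairwise majorities:
Mbeki vs Dube: Mbeki preferred on 3 ballots; Dube wins 8–3.
Mbeki vs Pham: 4 to 7, Pham.
Mbeki vs Ahmed: 1 for Mbeki, 10 for Ahmed — Ahmed by 10–1.
Mbeki vs Ivanov: Mbeki preferred on 3 ballots; Ivanov wins 8–3.
Dube vs Pham: Dube preferred on 2+1 = 3 ballots; Pham wins 8–3.
Dube vs Ahmed: Dube is ranked higher on 4+1 = 5 ballots, Ahmed on 6. Ahmed wins 6–5.
Dube vs Ivanov: Dube preferred on 4+1 = 5 ballots; Ivanov wins 6–5.
Pham vs Ahmed: 4 for Pham, 7 for Ahmed — Ahmed by 7–4.
Pham vs Ivanov: 4 for Pham, 7 for Ivanov — Ivanov by 7–4.
Ahmed vs Ivanov: 5 to 6, Ivanov.
Ivanov wins every pairwise contest, so Ivanov is the Condorcet winner.

Ivanov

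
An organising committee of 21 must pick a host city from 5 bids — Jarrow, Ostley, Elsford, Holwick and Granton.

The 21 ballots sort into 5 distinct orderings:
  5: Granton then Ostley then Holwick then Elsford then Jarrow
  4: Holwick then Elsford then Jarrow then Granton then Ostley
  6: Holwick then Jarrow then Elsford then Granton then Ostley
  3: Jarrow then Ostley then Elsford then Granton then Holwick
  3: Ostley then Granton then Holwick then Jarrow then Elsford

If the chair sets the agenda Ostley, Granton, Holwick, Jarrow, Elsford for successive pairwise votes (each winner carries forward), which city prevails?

Round 1: Ostley vs Granton — 6–15, Granton advances.
Round 2: Granton vs Holwick — 11–10, Granton advances.
Round 3: Granton vs Jarrow — 8–13, Jarrow advances.
Round 4: Jarrow vs Elsford — 12–9, Jarrow advances.
The agenda winner is Jarrow.

Jarrow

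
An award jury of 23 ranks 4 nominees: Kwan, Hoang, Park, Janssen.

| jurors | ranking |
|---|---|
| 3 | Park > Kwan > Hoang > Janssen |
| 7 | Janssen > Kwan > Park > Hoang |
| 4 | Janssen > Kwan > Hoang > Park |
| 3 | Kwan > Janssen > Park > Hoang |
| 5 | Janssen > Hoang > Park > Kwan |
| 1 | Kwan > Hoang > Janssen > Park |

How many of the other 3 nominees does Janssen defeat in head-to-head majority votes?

3

Janssen against each rival (23 jurors):
Janssen vs Kwan: 7+4+5 = 16 for Janssen, 7 for Kwan — Janssen by 16–7.
Janssen vs Hoang: Janssen preferred on 7+4+3+5 = 19 ballots; Janssen wins 19–4.
Janssen vs Park: Janssen wins 20–3.
Janssen beats Kwan, Hoang, Park — 3 pairwise wins.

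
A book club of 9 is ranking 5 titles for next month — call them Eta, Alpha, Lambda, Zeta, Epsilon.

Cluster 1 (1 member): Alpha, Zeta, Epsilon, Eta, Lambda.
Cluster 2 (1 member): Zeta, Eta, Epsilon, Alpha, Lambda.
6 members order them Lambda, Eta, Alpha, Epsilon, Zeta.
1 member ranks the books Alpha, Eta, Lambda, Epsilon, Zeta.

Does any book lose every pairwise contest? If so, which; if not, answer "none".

Pairwise majorities:
Eta vs Alpha: Eta, 7–2.
Eta vs Lambda: 1+1+1 = 3 for Eta, 6 for Lambda — Lambda by 6–3.
Eta–Zeta: Eta 7–2.
Eta vs Epsilon: Eta, 8–1.
Alpha vs Lambda: Lambda, 6–3.
Alpha vs Zeta: Alpha is ranked higher on 1+6+1 = 8 ballots, Zeta on 1. Alpha wins 8–1.
Alpha vs Epsilon: Alpha, 8–1.
Lambda vs Zeta: 7 to 2, Lambda.
Lambda–Epsilon: Lambda 7–2.
Zeta–Epsilon: Epsilon 7–2.
Only Zeta has no wins; Zeta is the Condorcet loser.

Zeta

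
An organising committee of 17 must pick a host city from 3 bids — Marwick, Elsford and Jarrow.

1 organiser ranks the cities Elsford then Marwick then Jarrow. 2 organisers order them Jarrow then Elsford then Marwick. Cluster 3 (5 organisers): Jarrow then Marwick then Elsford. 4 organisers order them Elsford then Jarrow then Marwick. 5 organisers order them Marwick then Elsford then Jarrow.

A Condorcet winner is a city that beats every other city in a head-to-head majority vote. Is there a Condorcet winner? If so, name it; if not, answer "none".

none

Pairwise majorities:
Marwick vs Elsford: 10 to 7, Marwick.
Marwick vs Jarrow: 6 to 11, Jarrow.
Elsford vs Jarrow: 1+4+5 = 10 for Elsford, 7 for Jarrow — Elsford by 10–7.
No city is unbeaten: Marwick loses to Jarrow; Elsford loses to Marwick; Jarrow loses to Elsford. In particular Marwick > Elsford > Jarrow > Marwick is a majority cycle — no Condorcet winner exists.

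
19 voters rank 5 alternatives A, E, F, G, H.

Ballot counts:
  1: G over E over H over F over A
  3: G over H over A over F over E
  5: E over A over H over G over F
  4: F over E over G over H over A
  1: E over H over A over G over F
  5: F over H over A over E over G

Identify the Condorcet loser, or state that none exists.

none

Pairwise majorities:
A vs E: 3+5 = 8 for A, 11 for E — E by 11–8.
A vs F: F, 10–9.
A–G: A 11–8.
A vs H: 5 to 14, H.
E vs F: F, 12–7.
E vs G: E, 15–4.
E vs H: E, 11–8.
F vs G: F preferred on 4+5 = 9 ballots; G wins 10–9.
F vs H: 4+5 = 9 for F, 10 for H — H by 10–9.
G–H: H 11–8.
Every alternative wins at least one matchup (A beats G; E beats A; F beats A; G beats F; H beats A), so there is no Condorcet loser.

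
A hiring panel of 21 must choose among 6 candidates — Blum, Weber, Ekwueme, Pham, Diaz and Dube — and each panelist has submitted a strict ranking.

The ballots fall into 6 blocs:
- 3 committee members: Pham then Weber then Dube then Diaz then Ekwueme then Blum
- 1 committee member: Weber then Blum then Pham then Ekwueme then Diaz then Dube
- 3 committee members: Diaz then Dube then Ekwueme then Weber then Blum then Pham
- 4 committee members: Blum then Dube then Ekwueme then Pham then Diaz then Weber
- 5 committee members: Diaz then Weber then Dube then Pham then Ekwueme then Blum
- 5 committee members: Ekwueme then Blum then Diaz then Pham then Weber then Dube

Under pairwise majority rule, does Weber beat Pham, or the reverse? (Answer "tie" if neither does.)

Pham

Ballots ranking Weber above Pham: 1 + 3 + 5 = 9.
Ballots ranking Pham above Weber: 21 − 9 = 12.
Pham wins the head-to-head 12–9.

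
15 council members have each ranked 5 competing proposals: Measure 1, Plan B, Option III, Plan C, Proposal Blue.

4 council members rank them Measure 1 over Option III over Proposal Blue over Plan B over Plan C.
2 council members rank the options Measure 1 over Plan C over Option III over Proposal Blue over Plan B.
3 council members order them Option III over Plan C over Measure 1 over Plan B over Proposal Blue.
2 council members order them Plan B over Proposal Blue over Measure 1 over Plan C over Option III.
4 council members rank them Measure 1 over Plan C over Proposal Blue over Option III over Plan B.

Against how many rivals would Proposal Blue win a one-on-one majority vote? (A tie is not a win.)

Proposal Blue against each rival (15 council members):
Proposal Blue vs Measure 1: Measure 1 wins 13–2.
Proposal Blue vs Plan B: 10 to 5, Proposal Blue.
Proposal Blue vs Option III: Proposal Blue is ranked higher on 2+4 = 6 ballots, Option III on 9. Option III wins 9–6.
Proposal Blue vs Plan C: Proposal Blue is ranked higher on 4+2 = 6 ballots, Plan C on 9. Plan C wins 9–6.
Proposal Blue beats Plan B; loses to Measure 1, Option III, Plan C — 1 pairwise win.

1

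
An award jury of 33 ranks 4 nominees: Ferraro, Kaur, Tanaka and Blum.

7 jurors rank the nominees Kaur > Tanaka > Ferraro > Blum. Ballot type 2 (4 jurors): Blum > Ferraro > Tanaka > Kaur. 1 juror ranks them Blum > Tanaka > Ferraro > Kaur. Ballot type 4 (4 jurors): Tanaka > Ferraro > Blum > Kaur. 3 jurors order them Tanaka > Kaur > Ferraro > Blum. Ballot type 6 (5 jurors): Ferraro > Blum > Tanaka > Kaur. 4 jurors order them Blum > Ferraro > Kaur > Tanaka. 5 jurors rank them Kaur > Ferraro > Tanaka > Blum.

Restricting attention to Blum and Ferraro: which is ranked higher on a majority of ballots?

Ballots ranking Blum above Ferraro: 4 + 1 + 4 = 9.
Ballots ranking Ferraro above Blum: 33 − 9 = 24.
Ferraro wins the head-to-head 24–9.

Ferraro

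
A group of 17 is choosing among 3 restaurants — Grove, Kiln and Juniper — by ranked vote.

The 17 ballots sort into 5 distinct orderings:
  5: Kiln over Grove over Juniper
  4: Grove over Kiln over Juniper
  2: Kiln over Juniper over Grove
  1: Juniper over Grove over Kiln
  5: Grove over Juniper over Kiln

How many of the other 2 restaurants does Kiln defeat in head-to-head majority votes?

1

Kiln against each rival (17 friends):
Kiln vs Grove: Grove wins 10–7.
Kiln–Juniper: Kiln 11–6.
Kiln beats Juniper; loses to Grove — 1 pairwise win.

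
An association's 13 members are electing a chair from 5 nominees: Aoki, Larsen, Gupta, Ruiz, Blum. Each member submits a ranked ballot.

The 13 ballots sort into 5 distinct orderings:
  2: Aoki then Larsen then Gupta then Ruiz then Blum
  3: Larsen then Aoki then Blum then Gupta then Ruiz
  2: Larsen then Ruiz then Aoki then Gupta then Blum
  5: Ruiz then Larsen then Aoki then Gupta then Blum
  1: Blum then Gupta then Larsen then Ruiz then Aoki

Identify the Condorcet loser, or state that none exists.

Pairwise majorities:
Aoki vs Larsen: Aoki is ranked higher on 2 ballots, Larsen on 11. Larsen wins 11–2.
Aoki vs Gupta: Aoki wins 12–1.
Aoki vs Ruiz: Aoki is ranked higher on 2+3 = 5 ballots, Ruiz on 8. Ruiz wins 8–5.
Aoki vs Blum: Aoki preferred on 2+3+2+5 = 12 ballots; Aoki wins 12–1.
Larsen vs Gupta: Larsen is ranked higher on 2+3+2+5 = 12 ballots, Gupta on 1. Larsen wins 12–1.
Larsen vs Ruiz: 2+3+2+1 = 8 for Larsen, 5 for Ruiz — Larsen by 8–5.
Larsen vs Blum: 12 to 1, Larsen.
Gupta–Ruiz: Ruiz 7–6.
Gupta vs Blum: Gupta, 9–4.
Ruiz vs Blum: 9 to 4, Ruiz.
Blum loses to every other candidate — it is the Condorcet loser.

Blum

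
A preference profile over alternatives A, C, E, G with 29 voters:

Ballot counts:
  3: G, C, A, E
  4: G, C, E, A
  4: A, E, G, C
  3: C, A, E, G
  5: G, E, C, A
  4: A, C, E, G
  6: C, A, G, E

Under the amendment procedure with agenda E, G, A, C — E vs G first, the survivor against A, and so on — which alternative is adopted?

C

Round 1: E vs G — 11–18, G advances.
Round 2: G vs A — 12–17, A advances.
Round 3: A vs C — 8–21, C advances.
The agenda winner is C.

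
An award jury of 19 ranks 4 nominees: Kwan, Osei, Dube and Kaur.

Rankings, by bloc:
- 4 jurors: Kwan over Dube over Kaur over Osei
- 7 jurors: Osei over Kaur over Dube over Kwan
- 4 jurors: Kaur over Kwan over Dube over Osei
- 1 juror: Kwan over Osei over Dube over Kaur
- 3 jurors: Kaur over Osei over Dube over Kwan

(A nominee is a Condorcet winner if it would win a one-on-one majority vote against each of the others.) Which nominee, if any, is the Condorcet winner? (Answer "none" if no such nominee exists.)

Check each pair by majority over 19 ballots:
Kwan vs Osei: Osei, 10–9.
Kwan–Dube: Dube 10–9.
Kwan–Kaur: Kaur 14–5.
Osei vs Dube: Osei, 11–8.
Osei–Kaur: Kaur 11–8.
Dube vs Kaur: Kaur, 14–5.
Kaur wins every pairwise contest, so Kaur is the Condorcet winner.

Kaur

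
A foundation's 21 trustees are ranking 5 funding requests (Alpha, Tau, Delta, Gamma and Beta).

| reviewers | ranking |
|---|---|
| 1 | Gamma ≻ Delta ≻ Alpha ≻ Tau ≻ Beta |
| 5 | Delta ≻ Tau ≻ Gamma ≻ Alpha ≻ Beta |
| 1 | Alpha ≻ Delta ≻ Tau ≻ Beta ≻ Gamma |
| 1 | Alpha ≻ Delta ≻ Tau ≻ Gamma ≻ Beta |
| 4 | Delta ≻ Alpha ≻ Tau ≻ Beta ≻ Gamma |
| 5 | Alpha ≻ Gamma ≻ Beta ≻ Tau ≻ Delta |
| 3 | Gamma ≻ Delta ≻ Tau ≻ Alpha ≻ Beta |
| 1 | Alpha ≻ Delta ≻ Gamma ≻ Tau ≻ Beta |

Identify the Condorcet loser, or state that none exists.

Beta

Pairwise majorities:
Alpha vs Tau: 1+1+1+4+5+1 = 13 for Alpha, 8 for Tau — Alpha by 13–8.
Alpha vs Delta: Delta wins 13–8.
Alpha vs Gamma: Alpha, 12–9.
Alpha–Beta: Alpha 21–0.
Tau vs Delta: 5 to 16, Delta.
Tau vs Gamma: Tau preferred on 5+1+1+4 = 11 ballots; Tau wins 11–10.
Tau–Beta: Tau 16–5.
Delta vs Gamma: Delta is ranked higher on 5+1+1+4+1 = 12 ballots, Gamma on 9. Delta wins 12–9.
Delta vs Beta: Delta is ranked higher on 16 ballots, Beta on 5. Delta wins 16–5.
Gamma vs Beta: Gamma is ranked higher on 1+5+1+5+3+1 = 16 ballots, Beta on 5. Gamma wins 16–5.
Beta is beaten in every head-to-head and is the Condorcet loser.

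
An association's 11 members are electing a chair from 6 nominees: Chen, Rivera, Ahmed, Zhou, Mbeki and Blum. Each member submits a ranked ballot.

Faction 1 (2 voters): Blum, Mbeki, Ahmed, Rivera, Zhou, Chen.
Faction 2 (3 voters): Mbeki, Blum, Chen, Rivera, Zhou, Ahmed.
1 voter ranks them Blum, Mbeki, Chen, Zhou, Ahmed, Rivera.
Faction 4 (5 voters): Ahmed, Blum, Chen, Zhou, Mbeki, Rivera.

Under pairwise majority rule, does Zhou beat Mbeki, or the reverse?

Ballots ranking Zhou above Mbeki: 5.
Ballots ranking Mbeki above Zhou: 11 − 5 = 6.
Mbeki wins the head-to-head 6–5.

Mbeki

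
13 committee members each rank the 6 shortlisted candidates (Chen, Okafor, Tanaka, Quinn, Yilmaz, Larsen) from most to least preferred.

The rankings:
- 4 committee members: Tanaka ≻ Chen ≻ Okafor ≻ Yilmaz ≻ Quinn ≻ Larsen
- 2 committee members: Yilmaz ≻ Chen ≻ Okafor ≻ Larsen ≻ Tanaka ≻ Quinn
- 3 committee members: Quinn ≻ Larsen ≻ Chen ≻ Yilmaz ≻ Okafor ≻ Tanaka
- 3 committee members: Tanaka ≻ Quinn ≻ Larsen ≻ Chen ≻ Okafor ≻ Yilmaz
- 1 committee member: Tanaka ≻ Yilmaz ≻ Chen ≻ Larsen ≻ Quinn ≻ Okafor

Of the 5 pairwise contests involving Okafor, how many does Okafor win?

Okafor against each rival (13 committee members):
Okafor vs Chen: Okafor is ranked higher on 0 ballots, Chen on 13. Chen wins 13–0.
Okafor vs Tanaka: Tanaka, 8–5.
Okafor vs Quinn: 4+2 = 6 for Okafor, 7 for Quinn — Quinn by 7–6.
Okafor vs Yilmaz: 7 to 6, Okafor.
Okafor vs Larsen: 4+2 = 6 for Okafor, 7 for Larsen — Larsen by 7–6.
Okafor beats Yilmaz; loses to Chen, Tanaka, Quinn, Larsen — 1 pairwise win.

1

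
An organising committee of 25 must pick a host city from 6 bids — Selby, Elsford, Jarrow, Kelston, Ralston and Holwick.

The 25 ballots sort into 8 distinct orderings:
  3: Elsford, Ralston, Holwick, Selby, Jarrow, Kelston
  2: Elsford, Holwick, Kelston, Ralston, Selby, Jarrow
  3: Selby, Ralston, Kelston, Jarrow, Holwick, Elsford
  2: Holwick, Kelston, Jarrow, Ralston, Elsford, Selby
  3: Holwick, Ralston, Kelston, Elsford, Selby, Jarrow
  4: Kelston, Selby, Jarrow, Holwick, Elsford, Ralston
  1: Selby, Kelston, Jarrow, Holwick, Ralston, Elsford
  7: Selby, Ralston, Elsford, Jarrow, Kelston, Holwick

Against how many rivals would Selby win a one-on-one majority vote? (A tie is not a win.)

Selby against each rival (25 organisers):
Selby vs Elsford: Selby preferred on 3+4+1+7 = 15 ballots; Selby wins 15–10.
Selby vs Jarrow: Selby preferred on 23 ballots; Selby wins 23–2.
Selby vs Kelston: 14 to 11, Selby.
Selby vs Ralston: Selby, 15–10.
Selby vs Holwick: Selby wins 15–10.
Selby beats Elsford, Jarrow, Kelston, Ralston, Holwick — 5 pairwise wins.

5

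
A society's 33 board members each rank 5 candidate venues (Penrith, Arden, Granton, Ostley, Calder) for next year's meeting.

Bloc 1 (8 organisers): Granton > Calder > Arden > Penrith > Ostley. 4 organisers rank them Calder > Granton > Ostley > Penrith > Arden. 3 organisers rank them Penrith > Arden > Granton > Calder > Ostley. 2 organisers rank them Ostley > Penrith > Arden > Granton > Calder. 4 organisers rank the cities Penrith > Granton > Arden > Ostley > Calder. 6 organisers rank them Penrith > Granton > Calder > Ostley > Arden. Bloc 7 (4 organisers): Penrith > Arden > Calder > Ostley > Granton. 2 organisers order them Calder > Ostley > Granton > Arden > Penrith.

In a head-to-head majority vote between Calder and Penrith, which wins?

Penrith

Ballots ranking Calder above Penrith: 8 + 4 + 2 = 14.
Ballots ranking Penrith above Calder: 33 − 14 = 19.
Penrith wins the head-to-head 19–14.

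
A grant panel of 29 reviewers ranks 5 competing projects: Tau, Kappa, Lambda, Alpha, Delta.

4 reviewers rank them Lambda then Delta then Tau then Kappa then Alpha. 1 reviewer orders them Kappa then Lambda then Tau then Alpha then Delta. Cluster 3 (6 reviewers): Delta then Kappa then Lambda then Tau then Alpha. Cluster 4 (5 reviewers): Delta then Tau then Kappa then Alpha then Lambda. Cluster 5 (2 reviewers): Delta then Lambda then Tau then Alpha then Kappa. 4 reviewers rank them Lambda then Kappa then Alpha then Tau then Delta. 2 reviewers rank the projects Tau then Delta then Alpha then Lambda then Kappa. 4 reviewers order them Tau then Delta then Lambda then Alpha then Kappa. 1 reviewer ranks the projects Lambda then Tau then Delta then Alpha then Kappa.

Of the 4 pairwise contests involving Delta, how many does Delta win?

4

Delta against each rival (29 reviewers):
Delta vs Tau: Delta is ranked higher on 4+6+5+2 = 17 ballots, Tau on 12. Delta wins 17–12.
Delta–Kappa: Delta 24–5.
Delta vs Lambda: 6+5+2+2+4 = 19 for Delta, 10 for Lambda — Delta by 19–10.
Delta vs Alpha: Delta is ranked higher on 24 ballots, Alpha on 5. Delta wins 24–5.
Delta beats Tau, Kappa, Lambda, Alpha — 4 pairwise wins.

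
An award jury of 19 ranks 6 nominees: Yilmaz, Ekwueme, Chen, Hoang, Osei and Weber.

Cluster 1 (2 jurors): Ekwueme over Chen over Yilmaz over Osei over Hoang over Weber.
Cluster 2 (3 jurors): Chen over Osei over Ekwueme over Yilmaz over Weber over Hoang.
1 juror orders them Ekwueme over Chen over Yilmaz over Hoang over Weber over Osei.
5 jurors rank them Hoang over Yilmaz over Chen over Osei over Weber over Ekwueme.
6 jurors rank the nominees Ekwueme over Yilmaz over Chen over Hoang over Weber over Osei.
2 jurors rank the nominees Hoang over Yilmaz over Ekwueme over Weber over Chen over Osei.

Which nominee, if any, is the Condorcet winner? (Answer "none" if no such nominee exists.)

Check each pair by majority over 19 ballots:
Yilmaz vs Ekwueme: Yilmaz preferred on 5+2 = 7 ballots; Ekwueme wins 12–7.
Yilmaz vs Chen: 13 to 6, Yilmaz.
Yilmaz vs Hoang: 12 to 7, Yilmaz.
Yilmaz vs Osei: 16 to 3, Yilmaz.
Yilmaz vs Weber: Yilmaz is ranked higher on 2+3+1+5+6+2 = 19 ballots, Weber on 0. Yilmaz wins 19–0.
Ekwueme vs Chen: 11 to 8, Ekwueme.
Ekwueme vs Hoang: Ekwueme is ranked higher on 2+3+1+6 = 12 ballots, Hoang on 7. Ekwueme wins 12–7.
Ekwueme vs Osei: 2+1+6+2 = 11 for Ekwueme, 8 for Osei — Ekwueme by 11–8.
Ekwueme vs Weber: Ekwueme preferred on 2+3+1+6+2 = 14 ballots; Ekwueme wins 14–5.
Chen vs Hoang: 2+3+1+6 = 12 for Chen, 7 for Hoang — Chen by 12–7.
Chen vs Osei: Chen is ranked higher on 2+3+1+5+6+2 = 19 ballots, Osei on 0. Chen wins 19–0.
Chen vs Weber: 2+3+1+5+6 = 17 for Chen, 2 for Weber — Chen by 17–2.
Hoang vs Osei: 14 to 5, Hoang.
Hoang vs Weber: 16 to 3, Hoang.
Osei vs Weber: Osei is ranked higher on 2+3+5 = 10 ballots, Weber on 9. Osei wins 10–9.
Ekwueme defeats every rival head-to-head and is the Condorcet winner.

Ekwueme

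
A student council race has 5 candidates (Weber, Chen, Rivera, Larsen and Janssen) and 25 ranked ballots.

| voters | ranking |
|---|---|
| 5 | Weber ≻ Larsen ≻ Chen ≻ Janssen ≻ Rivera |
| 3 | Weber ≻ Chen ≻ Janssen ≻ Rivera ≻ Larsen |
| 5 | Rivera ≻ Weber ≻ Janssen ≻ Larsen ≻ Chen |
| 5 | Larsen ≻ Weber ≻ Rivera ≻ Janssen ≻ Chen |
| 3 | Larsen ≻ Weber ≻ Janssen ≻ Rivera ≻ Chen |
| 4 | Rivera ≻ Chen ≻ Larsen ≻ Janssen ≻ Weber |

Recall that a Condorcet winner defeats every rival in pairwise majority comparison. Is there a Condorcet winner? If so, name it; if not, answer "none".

Head-to-head results (25 voters):
Weber vs Chen: 21 to 4, Weber.
Weber vs Rivera: Weber is ranked higher on 5+3+5+3 = 16 ballots, Rivera on 9. Weber wins 16–9.
Weber vs Larsen: Weber preferred on 5+3+5 = 13 ballots; Weber wins 13–12.
Weber vs Janssen: Weber preferred on 5+3+5+5+3 = 21 ballots; Weber wins 21–4.
Chen vs Rivera: Chen preferred on 5+3 = 8 ballots; Rivera wins 17–8.
Chen vs Larsen: 3+4 = 7 for Chen, 18 for Larsen — Larsen by 18–7.
Chen vs Janssen: 5+3+4 = 12 for Chen, 13 for Janssen — Janssen by 13–12.
Rivera vs Larsen: Rivera is ranked higher on 3+5+4 = 12 ballots, Larsen on 13. Larsen wins 13–12.
Rivera vs Janssen: Rivera is ranked higher on 5+5+4 = 14 ballots, Janssen on 11. Rivera wins 14–11.
Larsen vs Janssen: Larsen is ranked higher on 5+5+3+4 = 17 ballots, Janssen on 8. Larsen wins 17–8.
Weber defeats every rival head-to-head and is the Condorcet winner.

Weber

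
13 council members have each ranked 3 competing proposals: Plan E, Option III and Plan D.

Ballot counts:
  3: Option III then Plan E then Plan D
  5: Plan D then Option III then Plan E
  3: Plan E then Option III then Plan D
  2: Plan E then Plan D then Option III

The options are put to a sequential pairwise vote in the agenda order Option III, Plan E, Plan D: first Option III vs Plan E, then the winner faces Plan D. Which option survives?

Plan D

Round 1: Option III vs Plan E — 8–5, Option III advances.
Round 2: Option III vs Plan D — 6–7, Plan D advances.
The agenda winner is Plan D.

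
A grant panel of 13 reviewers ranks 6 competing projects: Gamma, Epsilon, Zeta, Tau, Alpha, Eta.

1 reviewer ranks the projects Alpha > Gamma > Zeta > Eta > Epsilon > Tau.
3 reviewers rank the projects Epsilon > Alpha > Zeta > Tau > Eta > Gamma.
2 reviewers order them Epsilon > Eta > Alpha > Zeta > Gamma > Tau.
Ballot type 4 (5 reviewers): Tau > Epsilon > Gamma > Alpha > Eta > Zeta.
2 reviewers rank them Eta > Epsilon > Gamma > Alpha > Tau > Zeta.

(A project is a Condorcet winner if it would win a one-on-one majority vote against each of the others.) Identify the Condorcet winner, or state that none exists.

Check each pair by majority over 13 ballots:
Gamma vs Epsilon: Epsilon, 12–1.
Gamma–Zeta: Gamma 8–5.
Gamma vs Tau: Tau, 8–5.
Gamma vs Alpha: 5+2 = 7 for Gamma, 6 for Alpha — Gamma by 7–6.
Gamma vs Eta: Gamma preferred on 1+5 = 6 ballots; Eta wins 7–6.
Epsilon vs Zeta: 12 to 1, Epsilon.
Epsilon vs Tau: Epsilon preferred on 1+3+2+2 = 8 ballots; Epsilon wins 8–5.
Epsilon–Alpha: Epsilon 12–1.
Epsilon vs Eta: Epsilon preferred on 3+2+5 = 10 ballots; Epsilon wins 10–3.
Zeta vs Tau: 6 to 7, Tau.
Zeta vs Alpha: 0 for Zeta, 13 for Alpha — Alpha by 13–0.
Zeta–Eta: Eta 9–4.
Tau vs Alpha: 5 to 8, Alpha.
Tau vs Eta: Tau is ranked higher on 3+5 = 8 ballots, Eta on 5. Tau wins 8–5.
Alpha vs Eta: Alpha preferred on 1+3+5 = 9 ballots; Alpha wins 9–4.
Only Epsilon has no losses; Epsilon is the Condorcet winner.

Epsilon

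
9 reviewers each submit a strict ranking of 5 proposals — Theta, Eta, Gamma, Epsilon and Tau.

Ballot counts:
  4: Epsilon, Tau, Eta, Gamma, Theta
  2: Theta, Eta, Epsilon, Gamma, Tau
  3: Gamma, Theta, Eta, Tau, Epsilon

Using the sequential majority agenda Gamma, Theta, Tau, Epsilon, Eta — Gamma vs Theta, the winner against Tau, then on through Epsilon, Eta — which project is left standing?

Eta

Round 1: Gamma vs Theta — 7–2, Gamma advances.
Round 2: Gamma vs Tau — 5–4, Gamma advances.
Round 3: Gamma vs Epsilon — 3–6, Epsilon advances.
Round 4: Epsilon vs Eta — 4–5, Eta advances.
Eta survives the agenda.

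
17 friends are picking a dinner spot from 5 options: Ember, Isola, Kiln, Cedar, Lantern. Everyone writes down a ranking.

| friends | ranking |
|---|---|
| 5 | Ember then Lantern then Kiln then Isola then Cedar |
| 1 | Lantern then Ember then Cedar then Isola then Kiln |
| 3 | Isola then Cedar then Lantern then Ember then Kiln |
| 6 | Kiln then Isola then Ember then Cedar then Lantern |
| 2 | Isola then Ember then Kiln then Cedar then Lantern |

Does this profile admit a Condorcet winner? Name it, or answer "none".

none

Pairwise majorities:
Ember–Isola: Isola 11–6.
Ember vs Kiln: Ember wins 11–6.
Ember–Cedar: Ember 14–3.
Ember–Lantern: Ember 13–4.
Isola vs Kiln: Kiln, 11–6.
Isola–Cedar: Isola 16–1.
Isola vs Lantern: Isola wins 11–6.
Kiln vs Cedar: Kiln wins 13–4.
Kiln vs Lantern: Lantern, 9–8.
Cedar–Lantern: Cedar 11–6.
Every restaurant loses at least once (Ember loses to Isola; Isola loses to Kiln; Kiln loses to Ember; Cedar loses to Ember; Lantern loses to Ember). The majority relation contains the cycle Ember → Kiln → Isola → Ember, so there is no Condorcet winner.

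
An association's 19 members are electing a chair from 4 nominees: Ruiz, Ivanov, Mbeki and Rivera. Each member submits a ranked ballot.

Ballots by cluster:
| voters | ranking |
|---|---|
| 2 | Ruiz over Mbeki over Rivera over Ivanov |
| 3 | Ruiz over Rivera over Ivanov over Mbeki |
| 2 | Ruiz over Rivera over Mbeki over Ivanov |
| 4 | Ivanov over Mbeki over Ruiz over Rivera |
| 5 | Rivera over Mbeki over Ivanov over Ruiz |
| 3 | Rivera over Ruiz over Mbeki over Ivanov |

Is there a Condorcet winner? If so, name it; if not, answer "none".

Check each pair by majority over 19 ballots:
Ruiz vs Ivanov: 10 to 9, Ruiz.
Ruiz vs Mbeki: 2+3+2+3 = 10 for Ruiz, 9 for Mbeki — Ruiz by 10–9.
Ruiz vs Rivera: 2+3+2+4 = 11 for Ruiz, 8 for Rivera — Ruiz by 11–8.
Ivanov vs Mbeki: Ivanov is ranked higher on 3+4 = 7 ballots, Mbeki on 12. Mbeki wins 12–7.
Ivanov vs Rivera: Ivanov is ranked higher on 4 ballots, Rivera on 15. Rivera wins 15–4.
Mbeki vs Rivera: Mbeki preferred on 2+4 = 6 ballots; Rivera wins 13–6.
Ruiz beats each of Ivanov, Mbeki, Rivera — Ruiz is the Condorcet winner.

Ruiz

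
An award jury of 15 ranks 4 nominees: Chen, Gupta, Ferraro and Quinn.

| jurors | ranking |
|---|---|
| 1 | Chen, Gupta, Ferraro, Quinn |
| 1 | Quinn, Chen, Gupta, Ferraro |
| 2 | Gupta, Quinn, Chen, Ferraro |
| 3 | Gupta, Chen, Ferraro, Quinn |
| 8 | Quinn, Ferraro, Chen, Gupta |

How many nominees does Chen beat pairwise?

Chen against each rival (15 jurors):
Chen vs Gupta: Chen preferred on 1+1+8 = 10 ballots; Chen wins 10–5.
Chen vs Ferraro: Ferraro, 8–7.
Chen vs Quinn: 4 to 11, Quinn.
Chen beats Gupta; loses to Ferraro, Quinn — 1 pairwise win.

1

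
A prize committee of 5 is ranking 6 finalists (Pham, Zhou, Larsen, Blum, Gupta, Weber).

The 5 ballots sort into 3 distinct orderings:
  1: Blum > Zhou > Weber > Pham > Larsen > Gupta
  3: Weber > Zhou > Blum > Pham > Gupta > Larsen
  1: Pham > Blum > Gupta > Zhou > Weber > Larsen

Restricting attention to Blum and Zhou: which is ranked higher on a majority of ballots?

Ballots ranking Blum above Zhou: 1 + 1 = 2.
Ballots ranking Zhou above Blum: 5 − 2 = 3.
Zhou wins the head-to-head 3–2.

Zhou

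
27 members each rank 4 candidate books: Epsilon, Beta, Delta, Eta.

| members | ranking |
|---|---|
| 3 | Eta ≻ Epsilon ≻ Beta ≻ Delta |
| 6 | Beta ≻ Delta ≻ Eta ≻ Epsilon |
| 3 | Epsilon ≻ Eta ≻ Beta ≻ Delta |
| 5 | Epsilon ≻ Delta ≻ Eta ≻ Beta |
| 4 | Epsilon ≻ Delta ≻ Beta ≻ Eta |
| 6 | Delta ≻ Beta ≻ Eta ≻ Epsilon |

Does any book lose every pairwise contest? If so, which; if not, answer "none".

none

Head-to-head results (27 members):
Epsilon vs Beta: 3+3+5+4 = 15 for Epsilon, 12 for Beta — Epsilon by 15–12.
Epsilon vs Delta: Epsilon, 15–12.
Epsilon vs Eta: Eta, 15–12.
Beta vs Delta: 3+6+3 = 12 for Beta, 15 for Delta — Delta by 15–12.
Beta vs Eta: Beta is ranked higher on 6+4+6 = 16 ballots, Eta on 11. Beta wins 16–11.
Delta vs Eta: Delta preferred on 6+5+4+6 = 21 ballots; Delta wins 21–6.
Each book has at least one pairwise win (Epsilon beats Beta; Beta beats Eta; Delta beats Beta; Eta beats Epsilon) — no Condorcet loser.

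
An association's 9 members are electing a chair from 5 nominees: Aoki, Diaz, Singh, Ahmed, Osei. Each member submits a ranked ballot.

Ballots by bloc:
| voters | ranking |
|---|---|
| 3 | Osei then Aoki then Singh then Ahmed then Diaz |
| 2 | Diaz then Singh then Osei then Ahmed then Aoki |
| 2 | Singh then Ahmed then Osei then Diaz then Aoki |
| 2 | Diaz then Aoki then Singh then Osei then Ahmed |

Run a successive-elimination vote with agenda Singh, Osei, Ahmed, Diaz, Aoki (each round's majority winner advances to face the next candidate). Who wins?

Round 1: Singh vs Osei — 6–3, Singh advances.
Round 2: Singh vs Ahmed — 9–0, Singh advances.
Round 3: Singh vs Diaz — 5–4, Singh advances.
Round 4: Singh vs Aoki — 4–5, Aoki advances.
Aoki survives the agenda.

Aoki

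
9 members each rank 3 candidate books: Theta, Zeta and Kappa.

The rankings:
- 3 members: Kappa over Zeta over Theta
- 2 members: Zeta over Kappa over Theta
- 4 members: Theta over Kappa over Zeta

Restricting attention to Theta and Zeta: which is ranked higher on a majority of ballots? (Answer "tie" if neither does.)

Zeta

Ballots ranking Theta above Zeta: 4.
Ballots ranking Zeta above Theta: 9 − 4 = 5.
Zeta wins the head-to-head 5–4.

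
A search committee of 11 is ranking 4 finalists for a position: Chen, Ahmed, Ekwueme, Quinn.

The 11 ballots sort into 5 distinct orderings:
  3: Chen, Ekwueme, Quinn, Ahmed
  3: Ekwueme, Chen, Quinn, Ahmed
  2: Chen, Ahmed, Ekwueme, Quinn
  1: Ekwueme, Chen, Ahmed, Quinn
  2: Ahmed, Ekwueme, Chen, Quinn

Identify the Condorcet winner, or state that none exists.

Pairwise majorities:
Chen vs Ahmed: Chen is ranked higher on 3+3+2+1 = 9 ballots, Ahmed on 2. Chen wins 9–2.
Chen vs Ekwueme: Chen is ranked higher on 3+2 = 5 ballots, Ekwueme on 6. Ekwueme wins 6–5.
Chen vs Quinn: 11 to 0, Chen.
Ahmed vs Ekwueme: Ahmed preferred on 2+2 = 4 ballots; Ekwueme wins 7–4.
Ahmed vs Quinn: 2+1+2 = 5 for Ahmed, 6 for Quinn — Quinn by 6–5.
Ekwueme vs Quinn: 11 to 0, Ekwueme.
Only Ekwueme has no losses; Ekwueme is the Condorcet winner.

Ekwueme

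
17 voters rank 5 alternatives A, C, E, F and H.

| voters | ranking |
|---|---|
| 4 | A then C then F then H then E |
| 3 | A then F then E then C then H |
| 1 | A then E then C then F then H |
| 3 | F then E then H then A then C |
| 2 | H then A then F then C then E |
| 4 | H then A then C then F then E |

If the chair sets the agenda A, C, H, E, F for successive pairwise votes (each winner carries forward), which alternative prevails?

Round 1: A vs C — 17–0, A advances.
Round 2: A vs H — 8–9, H advances.
Round 3: H vs E — 10–7, H advances.
Round 4: H vs F — 6–11, F advances.
F survives the agenda.

F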